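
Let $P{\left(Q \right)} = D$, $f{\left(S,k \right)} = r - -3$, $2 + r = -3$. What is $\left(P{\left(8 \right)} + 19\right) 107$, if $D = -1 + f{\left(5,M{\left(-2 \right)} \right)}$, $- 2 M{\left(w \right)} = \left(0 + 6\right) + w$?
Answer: $1712$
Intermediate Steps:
$r = -5$ ($r = -2 - 3 = -5$)
$M{\left(w \right)} = -3 - \frac{w}{2}$ ($M{\left(w \right)} = - \frac{\left(0 + 6\right) + w}{2} = - \frac{6 + w}{2} = -3 - \frac{w}{2}$)
$f{\left(S,k \right)} = -2$ ($f{\left(S,k \right)} = -5 - -3 = -5 + 3 = -2$)
$D = -3$ ($D = -1 - 2 = -3$)
$P{\left(Q \right)} = -3$
$\left(P{\left(8 \right)} + 19\right) 107 = \left(-3 + 19\right) 107 = 16 \cdot 107 = 1712$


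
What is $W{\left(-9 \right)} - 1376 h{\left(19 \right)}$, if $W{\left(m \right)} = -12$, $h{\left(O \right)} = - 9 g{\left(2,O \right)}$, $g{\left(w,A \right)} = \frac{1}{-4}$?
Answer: $-3108$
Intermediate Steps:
$g{\left(w,A \right)} = - \frac{1}{4}$
$h{\left(O \right)} = \frac{9}{4}$ ($h{\left(O \right)} = \left(-9\right) \left(- \frac{1}{4}\right) = \frac{9}{4}$)
$W{\left(-9 \right)} - 1376 h{\left(19 \right)} = -12 - 3096 = -3108$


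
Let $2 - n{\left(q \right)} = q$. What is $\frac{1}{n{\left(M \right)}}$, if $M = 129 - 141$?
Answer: $\frac{1}{14} \approx 0.071429$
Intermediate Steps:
$M = -12$
$n{\left(q \right)} = 2 - q$
$\frac{1}{n{\left(M \right)}} = \frac{1}{2 - -12} = \frac{1}{2 + 12} = \frac{1}{14}$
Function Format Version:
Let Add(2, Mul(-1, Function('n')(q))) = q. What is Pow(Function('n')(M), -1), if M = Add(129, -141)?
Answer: Rational(1, 14) ≈ 0.071429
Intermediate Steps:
M = -12
Function('n')(q) = Add(2, Mul(-1, q))
Pow(Function('n')(M), -1) = Pow(Add(2, Mul(-1, -12)), -1) = Pow(Add(2, 12), -1) = Pow(14, -1) = Rational(1, 14)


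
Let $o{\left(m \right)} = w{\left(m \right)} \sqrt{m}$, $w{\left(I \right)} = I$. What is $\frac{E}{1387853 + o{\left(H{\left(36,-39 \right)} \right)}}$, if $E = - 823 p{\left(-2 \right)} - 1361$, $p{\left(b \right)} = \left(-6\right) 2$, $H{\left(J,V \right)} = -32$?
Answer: $\frac{11817568295}{1926135982377} + \frac{1089920 i \sqrt{2}}{1926135982377} \approx 0.0061354 + 8.0024 \cdot 10^{-7} i$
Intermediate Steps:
$o{\left(m \right)} = m^{\frac{3}{2}}$ ($o{\left(m \right)} = m \sqrt{m} = m^{\frac{3}{2}}$)
$p{\left(b \right)} = -12$
$E = 8515$ ($E = \left(-823\right) \left(-12\right) - 1361 = 9876 - 1361 = 8515$)
$\frac{E}{1387853 + o{\left(H{\left(36,-39 \right)} \right)}} = \frac{8515}{1387853 + \left(-32\right)^{\frac{3}{2}}} = \frac{8515}{1387853 - 128 i \sqrt{2}}$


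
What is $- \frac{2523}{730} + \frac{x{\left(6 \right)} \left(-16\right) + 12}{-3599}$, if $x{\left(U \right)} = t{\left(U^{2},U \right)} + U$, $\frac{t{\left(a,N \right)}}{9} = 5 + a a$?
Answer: $\frac{127742163}{2627270} \approx 48.622$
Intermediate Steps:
$t{\left(a,N \right)} = 45 + 9 a^{2}$ ($t{\left(a,N \right)} = 9 \left(5 + a a\right) = 9 \left(5 + a^{2}\right) = 45 + 9 a^{2}$)
$x{\left(U \right)} = 45 + U + 9 U^{4}$ ($x{\left(U \right)} = \left(45 + 9 \left(U^{2}\right)^{2}\right) + U = \left(45 + 9 U^{4}\right) + U = 45 + U + 9 U^{4}$)
$- \frac{2523}{730} + \frac{x{\left(6 \right)} \left(-16\right) + 12}{-3599} = - \frac{2523}{730} + \frac{\left(45 + 6 + 9 \cdot 6^{4}\right) \left(-16\right) + 12}{-3599} = \left(-2523\right) \frac{1}{730} + \left(\left(45 + 6 + 9 \cdot 1296\right) \left(-16\right) + 12\right) \left(- \frac{1}{3599}\right) = - \frac{2523}{730} + \left(\left(45 + 6 + 11664\right) \left(-16\right) + 12\right) \left(- \frac{1}{3599}\right) = - \frac{2523}{730} + \left(11715 \left(-16\right) + 12\right) \left(- \frac{1}{3599}\right) = - \frac{2523}{730} + \left(-187440 + 12\right) \left(- \frac{1}{3599}\right) = - \frac{2523}{730} - - \frac{187428}{3599} = - \frac{2523}{730} + \frac{187428}{3599} = \frac{127742163}{2627270}$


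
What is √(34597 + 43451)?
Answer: 12*√542 ≈ 279.37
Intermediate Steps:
√(34597 + 43451) = √78048 = 12*√542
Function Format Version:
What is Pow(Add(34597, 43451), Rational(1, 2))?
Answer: Mul(12, Pow(542, Rational(1, 2))) ≈ 279.37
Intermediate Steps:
Pow(Add(34597, 43451), Rational(1, 2)) = Pow(78048, Rational(1, 2)) = Mul(12, Pow(542, Rational(1, 2)))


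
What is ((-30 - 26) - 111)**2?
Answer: 27889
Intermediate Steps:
((-30 - 26) - 111)**2 = (-56 - 111)**2 = (-167)**2 = 27889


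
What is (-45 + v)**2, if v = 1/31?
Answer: 1943236/961 ≈ 2022.1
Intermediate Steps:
v = 1/31 ≈ 0.032258
(-45 + v)**2 = (-45 + 1/31)**2 = (-1394/31)**2 = 1943236/961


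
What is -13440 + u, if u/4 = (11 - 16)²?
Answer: -13340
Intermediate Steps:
u = 100 (u = 4*(11 - 16)² = 4*(-5)² = 4*25 = 100)
-13440 + u = -13440 + 100 = -13340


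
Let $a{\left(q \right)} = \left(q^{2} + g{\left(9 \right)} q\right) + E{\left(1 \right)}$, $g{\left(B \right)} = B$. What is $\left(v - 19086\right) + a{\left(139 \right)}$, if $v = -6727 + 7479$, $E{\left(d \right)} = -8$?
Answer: $2230$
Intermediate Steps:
$v = 752$
$a{\left(q \right)} = -8 + q^{2} + 9 q$ ($a{\left(q \right)} = \left(q^{2} + 9 q\right) - 8 = -8 + q^{2} + 9 q$)
$\left(v - 19086\right) + a{\left(139 \right)} = \left(752 - 19086\right) + \left(-8 + 139^{2} + 9 \cdot 139\right) = \left(752 - 19086\right) + \left(-8 + 19321 + 1251\right) = -18334 + 20564 = 2230$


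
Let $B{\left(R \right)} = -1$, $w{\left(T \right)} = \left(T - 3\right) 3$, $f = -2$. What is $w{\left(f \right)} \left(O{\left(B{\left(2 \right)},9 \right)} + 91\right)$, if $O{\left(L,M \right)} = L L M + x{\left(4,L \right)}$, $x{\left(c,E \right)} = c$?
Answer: $-1560$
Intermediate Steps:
$w{\left(T \right)} = -9 + 3 T$ ($w{\left(T \right)} = \left(-3 + T\right) 3 = -9 + 3 T$)
$O{\left(L,M \right)} = 4 + M L^{2}$ ($O{\left(L,M \right)} = L L M + 4 = L^{2} M + 4 = M L^{2} + 4 = 4 + M L^{2}$)
$w{\left(f \right)} \left(O{\left(B{\left(2 \right)},9 \right)} + 91\right) = \left(-9 + 3 \left(-2\right)\right) \left(\left(4 + 9 \left(-1\right)^{2}\right) + 91\right) = \left(-9 - 6\right) \left(\left(4 + 9 \cdot 1\right) + 91\right) = - 15 \left(\left(4 + 9\right) + 91\right) = - 15 \left(13 + 91\right) = \left(-15\right) 104 = -1560$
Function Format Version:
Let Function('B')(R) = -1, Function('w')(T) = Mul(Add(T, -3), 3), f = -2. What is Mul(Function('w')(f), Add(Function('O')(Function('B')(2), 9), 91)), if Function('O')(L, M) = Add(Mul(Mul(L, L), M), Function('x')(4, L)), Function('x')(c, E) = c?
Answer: -1560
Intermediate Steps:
Function('w')(T) = Add(-9, Mul(3, T)) (Function('w')(T) = Mul(Add(-3, T), 3) = Add(-9, Mul(3, T)))
Function('O')(L, M) = Add(4, Mul(M, Pow(L, 2))) (Function('O')(L, M) = Add(Mul(Mul(L, L), M), 4) = Add(Mul(Pow(L, 2), M), 4) = Add(Mul(M, Pow(L, 2)), 4) = Add(4, Mul(M, Pow(L, 2))))
Mul(Function('w')(f), Add(Function('O')(Function('B')(2), 9), 91)) = Mul(Add(-9, Mul(3, -2)), Add(Add(4, Mul(9, Pow(-1, 2))), 91)) = Mul(Add(-9, -6), Add(Add(4, Mul(9, 1)), 91)) = Mul(-15, Add(Add(4, 9), 91)) = Mul(-15, Add(13, 91)) = Mul(-15, 104) = -1560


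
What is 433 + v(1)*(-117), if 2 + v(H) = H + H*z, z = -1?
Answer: 667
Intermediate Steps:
v(H) = -2 (v(H) = -2 + (H + H*(-1)) = -2 + (H - H) = -2 + 0 = -2)
433 + v(1)*(-117) = 433 - 2*(-117) = 433 + 234 = 667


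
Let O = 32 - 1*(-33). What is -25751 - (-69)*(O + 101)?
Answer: -14297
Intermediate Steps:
O = 65 (O = 32 + 33 = 65)
-25751 - (-69)*(O + 101) = -25751 - (-69)*(65 + 101) = -25751 - (-69)*166 = -25751 - 1*(-11454) = -25751 + 11454 = -14297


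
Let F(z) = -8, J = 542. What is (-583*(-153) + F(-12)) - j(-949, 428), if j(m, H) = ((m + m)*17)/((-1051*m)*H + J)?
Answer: 19037253227620/213443657 ≈ 89191.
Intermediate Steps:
j(m, H) = 34*m/(542 - 1051*H*m) (j(m, H) = ((m + m)*17)/((-1051*m)*H + 542) = ((2*m)*17)/(-1051*H*m + 542) = (34*m)/(542 - 1051*H*m) = 34*m/(542 - 1051*H*m))
(-583*(-153) + F(-12)) - j(-949, 428) = (-583*(-153) - 8) - (-34)*(-949)/(-542 + 1051*428*(-949)) = (89199 - 8) - (-34)*(-949)/(-542 - 426886772) = 89191 - (-34)*(-949)/(-426887314) = 89191 - (-34)*(-949)*(-1)/426887314 = 89191 - 1*(-16133/213443657) = 89191 + 16133/213443657 = 19037253227620/213443657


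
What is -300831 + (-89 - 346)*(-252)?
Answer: -191211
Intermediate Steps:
-300831 + (-89 - 346)*(-252) = -300831 - 435*(-252) = -300831 + 109620 = -191211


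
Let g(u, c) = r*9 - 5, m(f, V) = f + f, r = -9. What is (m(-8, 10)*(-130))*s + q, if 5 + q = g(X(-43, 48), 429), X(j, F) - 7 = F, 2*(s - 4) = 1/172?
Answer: 354107/43 ≈ 8235.0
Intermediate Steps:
m(f, V) = 2*f
s = 1377/344 (s = 4 + (1/2)/172 = 4 + (1/2)*(1/172) = 4 + 1/344 = 1377/344 ≈ 4.0029)
X(j, F) = 7 + F
g(u, c) = -86 (g(u, c) = -9*9 - 5 = -81 - 5 = -86)
q = -91 (q = -5 - 86 = -91)
(m(-8, 10)*(-130))*s + q = ((2*(-8))*(-130))*(1377/344) - 91 = -16*(-130)*(1377/344) - 91 = 2080*(1377/344) - 91 = 358020/43 - 91 = 354107/43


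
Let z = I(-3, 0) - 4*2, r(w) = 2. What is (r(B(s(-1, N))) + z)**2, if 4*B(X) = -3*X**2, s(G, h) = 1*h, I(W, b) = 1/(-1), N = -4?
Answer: 49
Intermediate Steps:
I(W, b) = -1
s(G, h) = h
B(X) = -3*X**2/4 (B(X) = (-3*X**2)/4 = -3*X**2/4)
z = -9 (z = -1 - 4*2 = -1 - 8 = -9)
(r(B(s(-1, N))) + z)**2 = (2 - 9)**2 = (-7)**2 = 49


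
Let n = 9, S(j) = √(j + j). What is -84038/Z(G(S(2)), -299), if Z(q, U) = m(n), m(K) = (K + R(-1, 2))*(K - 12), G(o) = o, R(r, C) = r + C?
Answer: 42019/15 ≈ 2801.3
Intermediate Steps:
S(j) = √2*√j (S(j) = √(2*j) = √2*√j)
R(r, C) = C + r
m(K) = (1 + K)*(-12 + K) (m(K) = (K + (2 - 1))*(K - 12) = (K + 1)*(-12 + K) = (1 + K)*(-12 + K))
Z(q, U) = -30 (Z(q, U) = -12 + 9² - 11*9 = -12 + 81 - 99 = -30)
-84038/Z(G(S(2)), -299) = -84038/(-30) = -84038*(-1/30) = 42019/15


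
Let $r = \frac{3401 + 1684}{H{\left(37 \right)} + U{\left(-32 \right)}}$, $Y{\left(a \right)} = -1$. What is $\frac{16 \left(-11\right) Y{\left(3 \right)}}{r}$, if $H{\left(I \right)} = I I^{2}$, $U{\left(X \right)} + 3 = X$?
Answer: $\frac{8908768}{5085} \approx 1752.0$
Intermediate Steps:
$U{\left(X \right)} = -3 + X$
$H{\left(I \right)} = I^{3}$
$r = \frac{5085}{50618}$ ($r = \frac{3401 + 1684}{37^{3} - 35} = \frac{5085}{50653 - 35} = \frac{5085}{50618} \approx 0.10046$)
$\frac{16 \left(-11\right) Y{\left(3 \right)}}{r} = \frac{16 \left(-11\right) \left(-1\right)}{\frac{5085}{50618}} = \left(-176\right) \left(-1\right) \frac{50618}{5085} = 176 \cdot \frac{50618}{5085} = \frac{8908768}{5085}$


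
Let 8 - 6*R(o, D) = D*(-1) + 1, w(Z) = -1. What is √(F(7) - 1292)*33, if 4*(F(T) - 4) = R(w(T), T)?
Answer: 11*I*√46347/2 ≈ 1184.1*I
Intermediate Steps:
R(o, D) = 7/6 + D/6 (R(o, D) = 4/3 - (D*(-1) + 1)/6 = 4/3 - (-D + 1)/6 = 4/3 - (1 - D)/6 = 4/3 + (-⅙ + D/6) = 7/6 + D/6)
F(T) = 103/24 + T/24 (F(T) = 4 + (7/6 + T/6)/4 = 4 + (7/24 + T/24) = 103/24 + T/24)
√(F(7) - 1292)*33 = √((103/24 + (1/24)*7) - 1292)*33 = √((103/24 + 7/24) - 1292)*33 = √(55/12 - 1292)*33 = √(-15449/12)*33 = (I*√46347/6)*33 = 11*I*√46347/2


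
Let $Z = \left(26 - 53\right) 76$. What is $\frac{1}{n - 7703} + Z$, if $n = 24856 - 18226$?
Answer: $- \frac{2201797}{1073} \approx -2052.0$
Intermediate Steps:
$n = 6630$
$Z = -2052$ ($Z = \left(-27\right) 76 = -2052$)
$\frac{1}{n - 7703} + Z = \frac{1}{6630 - 7703} - 2052 = \frac{1}{-1073} - 2052 = - \frac{1}{1073} - 2052 = - \frac{2201797}{1073}$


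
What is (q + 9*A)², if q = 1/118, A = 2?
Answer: 4515625/13924 ≈ 324.31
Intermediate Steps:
q = 1/118 ≈ 0.0084746
(q + 9*A)² = (1/118 + 9*2)² = (1/118 + 18)² = (2125/118)² = 4515625/13924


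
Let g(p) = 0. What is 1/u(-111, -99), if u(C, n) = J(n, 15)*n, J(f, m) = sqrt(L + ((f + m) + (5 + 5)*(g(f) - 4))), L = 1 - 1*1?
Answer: I*sqrt(31)/6138 ≈ 0.0009071*I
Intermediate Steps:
L = 0 (L = 1 - 1 = 0)
J(f, m) = sqrt(-40 + f + m) (J(f, m) = sqrt(0 + ((f + m) + (5 + 5)*(0 - 4))) = sqrt(0 + ((f + m) + 10*(-4))) = sqrt(0 + ((f + m) - 40)) = sqrt(0 + (-40 + f + m)) = sqrt(-40 + f + m))
u(C, n) = n*sqrt(-25 + n) (u(C, n) = sqrt(-40 + n + 15)*n = sqrt(-25 + n)*n = n*sqrt(-25 + n))
1/u(-111, -99) = 1/(-99*sqrt(-25 - 99)) = 1/(-198*I*sqrt(31)) = I*sqrt(31)/6138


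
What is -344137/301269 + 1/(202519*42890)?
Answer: -2989187716206401/2616834557645790 ≈ -1.1423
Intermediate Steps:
-344137/301269 + 1/(202519*42890) = -344137*1/301269 + (1/202519)*(1/42890) = -344137/301269 + 1/8686039910 = -2989187716206401/2616834557645790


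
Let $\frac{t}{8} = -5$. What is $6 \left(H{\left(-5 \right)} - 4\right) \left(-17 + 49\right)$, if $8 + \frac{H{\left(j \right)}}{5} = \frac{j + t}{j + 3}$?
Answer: $13152$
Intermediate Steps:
$t = -40$ ($t = 8 \left(-5\right) = -40$)
$H{\left(j \right)} = -40 + \frac{5 \left(-40 + j\right)}{3 + j}$ ($H{\left(j \right)} = -40 + 5 \frac{j - 40}{j + 3} = -40 + 5 \frac{-40 + j}{3 + j} = -40 + \frac{5 \left(-40 + j\right)}{3 + j}$)
$6 \left(H{\left(-5 \right)} - 4\right) \left(-17 + 49\right) = 6 \left(\frac{5 \left(-64 - -35\right)}{3 - 5} - 4\right) \left(-17 + 49\right) = 6 \left(\frac{5 \left(-64 + 35\right)}{-2} - 4\right) 32 = 6 \left(5 \left(- \frac{1}{2}\right) \left(-29\right) - 4\right) 32 = 6 \left(\frac{145}{2} - 4\right) 32 = 6 \cdot \frac{137}{2} \cdot 32 = 411 \cdot 32 = 13152$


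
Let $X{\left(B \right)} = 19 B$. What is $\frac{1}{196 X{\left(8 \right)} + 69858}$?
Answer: $\frac{1}{99650} \approx 1.0035 \cdot 10^{-5}$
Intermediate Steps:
$\frac{1}{196 X{\left(8 \right)} + 69858} = \frac{1}{196 \cdot 19 \cdot 8 + 69858} = \frac{1}{196 \cdot 152 + 69858} = \frac{1}{29792 + 69858} = \frac{1}{99650}$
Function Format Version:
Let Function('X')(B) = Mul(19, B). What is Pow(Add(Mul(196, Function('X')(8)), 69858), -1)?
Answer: Rational(1, 99650) ≈ 1.0035e-5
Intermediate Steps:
Pow(Add(Mul(196, Function('X')(8)), 69858), -1) = Pow(Add(Mul(196, Mul(19, 8)), 69858), -1) = Pow(Add(Mul(196, 152), 69858), -1) = Pow(Add(29792, 69858), -1) = Pow(99650, -1) = Rational(1, 99650)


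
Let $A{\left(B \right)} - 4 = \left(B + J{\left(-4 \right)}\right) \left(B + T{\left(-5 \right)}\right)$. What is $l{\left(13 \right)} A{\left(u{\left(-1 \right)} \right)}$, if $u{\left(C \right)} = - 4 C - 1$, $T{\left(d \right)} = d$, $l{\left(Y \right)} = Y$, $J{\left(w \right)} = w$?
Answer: $78$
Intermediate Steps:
$u{\left(C \right)} = -1 - 4 C$
$A{\left(B \right)} = 4 + \left(-5 + B\right) \left(-4 + B\right)$ ($A{\left(B \right)} = 4 + \left(B - 4\right) \left(B - 5\right) = 4 + \left(-4 + B\right) \left(-5 + B\right) = 4 + \left(-5 + B\right) \left(-4 + B\right)$)
$l{\left(13 \right)} A{\left(u{\left(-1 \right)} \right)} = 13 \left(24 + \left(-1 - -4\right)^{2} - 9 \left(-1 - -4\right)\right) = 13 \left(24 + \left(-1 + 4\right)^{2} - 9 \left(-1 + 4\right)\right) = 13 \left(24 + 3^{2} - 27\right) = 13 \left(24 + 9 - 27\right) = 13 \cdot 6 = 78$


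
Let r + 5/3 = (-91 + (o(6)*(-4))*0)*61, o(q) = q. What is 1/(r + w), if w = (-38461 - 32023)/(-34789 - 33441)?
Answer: -102345/568181944 ≈ -0.00018013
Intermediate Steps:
w = 35242/34115 (w = -70484/(-68230) = -70484*(-1/68230) = 35242/34115 ≈ 1.0330)
r = -16658/3 (r = -5/3 + (-91 + (6*(-4))*0)*61 = -5/3 + (-91 - 24*0)*61 = -5/3 + (-91 + 0)*61 = -5/3 - 91*61 = -5/3 - 5551 = -16658/3 ≈ -5552.7)
1/(r + w) = 1/(-16658/3 + 35242/34115) = 1/(-568181944/102345) = -102345/568181944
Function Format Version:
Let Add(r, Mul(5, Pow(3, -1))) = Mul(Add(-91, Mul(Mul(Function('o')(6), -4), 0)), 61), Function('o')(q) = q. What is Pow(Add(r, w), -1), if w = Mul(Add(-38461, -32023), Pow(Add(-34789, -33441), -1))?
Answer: Rational(-102345, 568181944) ≈ -0.00018013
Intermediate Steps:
w = Rational(35242, 34115) (w = Mul(-70484, Pow(-68230, -1)) = Mul(-70484, Rational(-1, 68230)) = Rational(35242, 34115) ≈ 1.0330)
r = Rational(-16658, 3) (r = Add(Rational(-5, 3), Mul(Add(-91, Mul(Mul(6, -4), 0)), 61)) = Add(Rational(-5, 3), Mul(Add(-91, Mul(-24, 0)), 61)) = Add(Rational(-5, 3), Mul(Add(-91, 0), 61)) = Add(Rational(-5, 3), Mul(-91, 61)) = Add(Rational(-5, 3), -5551) = Rational(-16658, 3) ≈ -5552.7)
Pow(Add(r, w), -1) = Pow(Add(Rational(-16658, 3), Rational(35242, 34115)), -1) = Pow(Rational(-568181944, 102345), -1) = Rational(-102345, 568181944)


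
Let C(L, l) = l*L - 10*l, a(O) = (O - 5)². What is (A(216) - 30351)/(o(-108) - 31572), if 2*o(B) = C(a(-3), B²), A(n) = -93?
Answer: -2537/23613 ≈ -0.10744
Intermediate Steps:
a(O) = (-5 + O)²
C(L, l) = -10*l + L*l (C(L, l) = L*l - 10*l = -10*l + L*l)
o(B) = 27*B² (o(B) = (B²*(-10 + (-5 - 3)²))/2 = (B²*(-10 + (-8)²))/2 = (B²*(-10 + 64))/2 = (B²*54)/2 = (54*B²)/2 = 27*B²)
(A(216) - 30351)/(o(-108) - 31572) = (-93 - 30351)/(27*(-108)² - 31572) = -30444/(27*11664 - 31572) = -30444/(314928 - 31572) = -30444/283356 = -30444*1/283356 = -2537/23613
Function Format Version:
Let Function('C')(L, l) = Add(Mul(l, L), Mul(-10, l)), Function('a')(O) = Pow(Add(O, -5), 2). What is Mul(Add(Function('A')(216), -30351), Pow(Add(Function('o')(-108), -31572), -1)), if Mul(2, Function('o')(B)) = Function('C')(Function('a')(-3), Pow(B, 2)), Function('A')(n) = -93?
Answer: Rational(-2537, 23613) ≈ -0.10744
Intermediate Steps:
Function('a')(O) = Pow(Add(-5, O), 2)
Function('C')(L, l) = Add(Mul(-10, l), Mul(L, l)) (Function('C')(L, l) = Add(Mul(L, l), Mul(-10, l)) = Add(Mul(-10, l), Mul(L, l)))
Function('o')(B) = Mul(27, Pow(B, 2)) (Function('o')(B) = Mul(Rational(1, 2), Mul(Pow(B, 2), Add(-10, Pow(Add(-5, -3), 2)))) = Mul(Rational(1, 2), Mul(Pow(B, 2), Add(-10, Pow(-8, 2)))) = Mul(Rational(1, 2), Mul(Pow(B, 2), Add(-10, 64))) = Mul(Rational(1, 2), Mul(Pow(B, 2), 54)) = Mul(Rational(1, 2), Mul(54, Pow(B, 2))) = Mul(27, Pow(B, 2)))
Mul(Add(Function('A')(216), -30351), Pow(Add(Function('o')(-108), -31572), -1)) = Mul(Add(-93, -30351), Pow(Add(Mul(27, Pow(-108, 2)), -31572), -1)) = Mul(-30444, Pow(Add(Mul(27, 11664), -31572), -1)) = Mul(-30444, Pow(Add(314928, -31572), -1)) = Mul(-30444, Pow(283356, -1)) = Mul(-30444, Rational(1, 283356)) = Rational(-2537, 23613)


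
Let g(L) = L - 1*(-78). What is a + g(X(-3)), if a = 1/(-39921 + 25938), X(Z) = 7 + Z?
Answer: 1146605/13983 ≈ 82.000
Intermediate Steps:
g(L) = 78 + L (g(L) = L + 78 = 78 + L)
a = -1/13983 (a = 1/(-13983) = -1/13983 ≈ -7.1515e-5)
a + g(X(-3)) = -1/13983 + (78 + (7 - 3)) = -1/13983 + (78 + 4) = -1/13983 + 82 = 1146605/13983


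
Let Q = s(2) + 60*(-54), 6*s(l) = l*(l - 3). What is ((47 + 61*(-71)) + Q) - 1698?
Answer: -27667/3 ≈ -9222.3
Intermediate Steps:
s(l) = l*(-3 + l)/6 (s(l) = (l*(l - 3))/6 = (l*(-3 + l))/6 = l*(-3 + l)/6)
Q = -9721/3 (Q = (⅙)*2*(-3 + 2) + 60*(-54) = (⅙)*2*(-1) - 3240 = -⅓ - 3240 = -9721/3 ≈ -3240.3)
((47 + 61*(-71)) + Q) - 1698 = ((47 + 61*(-71)) - 9721/3) - 1698 = ((47 - 4331) - 9721/3) - 1698 = (-4284 - 9721/3) - 1698 = -22573/3 - 1698 = -27667/3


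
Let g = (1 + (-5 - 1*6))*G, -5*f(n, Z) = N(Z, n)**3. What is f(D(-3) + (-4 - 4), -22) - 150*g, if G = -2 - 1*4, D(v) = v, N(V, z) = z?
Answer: -43669/5 ≈ -8733.8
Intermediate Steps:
f(n, Z) = -n**3/5
G = -6 (G = -2 - 4 = -6)
g = 60 (g = (1 + (-5 - 1*6))*(-6) = (1 + (-5 - 6))*(-6) = (1 - 11)*(-6) = -10*(-6) = 60)
f(D(-3) + (-4 - 4), -22) - 150*g = -(-3 + (-4 - 4))**3/5 - 150*60 = -(-3 - 8)**3/5 - 9000 = -1/5*(-11)**3 - 9000 = -1/5*(-1331) - 9000 = 1331/5 - 9000 = -43669/5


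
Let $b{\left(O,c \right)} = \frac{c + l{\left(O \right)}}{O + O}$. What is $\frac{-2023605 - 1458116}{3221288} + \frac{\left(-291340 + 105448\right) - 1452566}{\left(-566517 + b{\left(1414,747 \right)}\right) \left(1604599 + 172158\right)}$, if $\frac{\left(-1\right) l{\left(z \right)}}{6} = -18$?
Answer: $- \frac{9910908532273424406625}{9169585617327527410536} \approx -1.0808$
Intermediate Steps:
$l{\left(z \right)} = 108$ ($l{\left(z \right)} = \left(-6\right) \left(-18\right) = 108$)
$b{\left(O,c \right)} = \frac{108 + c}{2 O}$ ($b{\left(O,c \right)} = \frac{c + 108}{O + O} = \frac{108 + c}{2 O}$)
$\frac{-2023605 - 1458116}{3221288} + \frac{\left(-291340 + 105448\right) - 1452566}{\left(-566517 + b{\left(1414,747 \right)}\right) \left(1604599 + 172158\right)} = \frac{-2023605 - 1458116}{3221288} + \frac{\left(-291340 + 105448\right) - 1452566}{\left(-566517 + \frac{108 + 747}{2 \cdot 1414}\right) \left(1604599 + 172158\right)} = \left(-2023605 - 1458116\right) \frac{1}{3221288} + \frac{-185892 - 1452566}{\left(-566517 + \frac{1}{2} \cdot \frac{1}{1414} \cdot 855\right) 1776757} = \left(-3481721\right) \frac{1}{3221288} - \frac{1638458}{\left(-566517 + \frac{855}{2828}\right) 1776757} = - \frac{3481721}{3221288} - \frac{1638458}{\left(- \frac{1602109221}{2828}\right) 1776757} = - \frac{3481721}{3221288} - \frac{1638458}{- \frac{2846558773176297}{2828}} = - \frac{3481721}{3221288} - - \frac{4633559224}{2846558773176297} = - \frac{3481721}{3221288} + \frac{4633559224}{2846558773176297} = - \frac{9910908532273424406625}{9169585617327527410536}$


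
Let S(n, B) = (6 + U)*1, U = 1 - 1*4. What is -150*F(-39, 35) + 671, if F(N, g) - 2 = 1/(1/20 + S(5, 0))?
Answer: 19631/61 ≈ 321.82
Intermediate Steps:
U = -3 (U = 1 - 4 = -3)
S(n, B) = 3 (S(n, B) = (6 - 3)*1 = 3*1 = 3)
F(N, g) = 142/61 (F(N, g) = 2 + 1/(1/20 + 3) = 2 + 1/(61/20) = 2 + 20/61 = 142/61)
-150*F(-39, 35) + 671 = -150*142/61 + 671 = -21300/61 + 671 = 19631/61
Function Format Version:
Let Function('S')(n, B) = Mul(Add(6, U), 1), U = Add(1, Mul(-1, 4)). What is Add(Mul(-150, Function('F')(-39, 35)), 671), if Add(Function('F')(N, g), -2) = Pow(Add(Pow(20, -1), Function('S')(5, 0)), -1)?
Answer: Rational(19631, 61) ≈ 321.82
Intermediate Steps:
U = -3 (U = Add(1, -4) = -3)
Function('S')(n, B) = 3 (Function('S')(n, B) = Mul(Add(6, -3), 1) = Mul(3, 1) = 3)
Function('F')(N, g) = Rational(142, 61) (Function('F')(N, g) = Add(2, Pow(Add(Pow(20, -1), 3), -1)) = Add(2, Pow(Add(Rational(1, 20), 3), -1)) = Add(2, Pow(Rational(61, 20), -1)) = Add(2, Rational(20, 61)) = Rational(142, 61))
Add(Mul(-150, Function('F')(-39, 35)), 671) = Add(Mul(-150, Rational(142, 61)), 671) = Add(Rational(-21300, 61), 671) = Rational(19631, 61)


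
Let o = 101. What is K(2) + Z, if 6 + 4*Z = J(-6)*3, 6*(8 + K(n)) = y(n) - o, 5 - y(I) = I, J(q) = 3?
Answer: -283/12 ≈ -23.583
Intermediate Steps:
y(I) = 5 - I
K(n) = -24 - n/6 (K(n) = -8 + ((5 - n) - 1*101)/6 = -8 + ((5 - n) - 101)/6 = -8 + (-96 - n)/6 = -8 + (-16 - n/6) = -24 - n/6)
Z = 3/4 (Z = -3/2 + (3*3)/4 = -3/2 + (1/4)*9 = -3/2 + 9/4 = 3/4 ≈ 0.75000)
K(2) + Z = (-24 - 1/6*2) + 3/4 = (-24 - 1/3) + 3/4 = -73/3 + 3/4 = -283/12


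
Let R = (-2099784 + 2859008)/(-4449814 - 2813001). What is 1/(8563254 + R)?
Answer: 7262815/62193328840786 ≈ 1.1678e-7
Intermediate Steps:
R = -759224/7262815 (R = 759224/(-7262815) = 759224*(-1/7262815) = -759224/7262815 ≈ -0.10454)
1/(8563254 + R) = 1/(8563254 - 759224/7262815) = 1/(62193328840786/7262815) = 7262815/62193328840786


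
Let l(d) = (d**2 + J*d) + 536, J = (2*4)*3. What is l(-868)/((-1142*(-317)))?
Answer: 366564/181007 ≈ 2.0251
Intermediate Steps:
J = 24 (J = 8*3 = 24)
l(d) = 536 + d**2 + 24*d (l(d) = (d**2 + 24*d) + 536 = 536 + d**2 + 24*d)
l(-868)/((-1142*(-317))) = (536 + (-868)**2 + 24*(-868))/((-1142*(-317))) = (536 + 753424 - 20832)/362014 = 733128*(1/362014) = 366564/181007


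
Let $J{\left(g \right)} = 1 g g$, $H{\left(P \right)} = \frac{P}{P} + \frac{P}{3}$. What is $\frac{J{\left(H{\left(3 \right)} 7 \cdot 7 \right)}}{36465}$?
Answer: $\frac{9604}{36465} \approx 0.26338$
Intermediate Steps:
$H{\left(P \right)} = 1 + \frac{P}{3}$ ($H{\left(P \right)} = 1 + P \frac{1}{3} = 1 + \frac{P}{3}$)
$J{\left(g \right)} = g^{2}$ ($J{\left(g \right)} = g g = g^{2}$)
$\frac{J{\left(H{\left(3 \right)} 7 \cdot 7 \right)}}{36465} = \frac{\left(\left(1 + \frac{1}{3} \cdot 3\right) 7 \cdot 7\right)^{2}}{36465} = \left(\left(1 + 1\right) 7 \cdot 7\right)^{2} \cdot \frac{1}{36465} = \left(2 \cdot 7 \cdot 7\right)^{2} \cdot \frac{1}{36465} = \left(14 \cdot 7\right)^{2} \cdot \frac{1}{36465} = 98^{2} \cdot \frac{1}{36465} = 9604 \cdot \frac{1}{36465} = \frac{9604}{36465}$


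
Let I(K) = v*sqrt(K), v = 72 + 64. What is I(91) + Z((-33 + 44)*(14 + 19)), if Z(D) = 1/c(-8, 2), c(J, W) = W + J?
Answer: -1/6 + 136*sqrt(91) ≈ 1297.2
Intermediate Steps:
v = 136
c(J, W) = J + W
I(K) = 136*sqrt(K)
Z(D) = -1/6 (Z(D) = 1/(-8 + 2) = 1/(-6) = -1/6)
I(91) + Z((-33 + 44)*(14 + 19)) = 136*sqrt(91) - 1/6 = -1/6 + 136*sqrt(91)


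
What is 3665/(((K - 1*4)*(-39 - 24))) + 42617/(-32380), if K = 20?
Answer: -40407659/8159760 ≈ -4.9521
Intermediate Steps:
3665/(((K - 1*4)*(-39 - 24))) + 42617/(-32380) = 3665/(((20 - 1*4)*(-39 - 24))) + 42617/(-32380) = 3665/(((20 - 4)*(-63))) + 42617*(-1/32380) = 3665/((16*(-63))) - 42617/32380 = 3665/(-1008) - 42617/32380 = 3665*(-1/1008) - 42617/32380 = -3665/1008 - 42617/32380 = -40407659/8159760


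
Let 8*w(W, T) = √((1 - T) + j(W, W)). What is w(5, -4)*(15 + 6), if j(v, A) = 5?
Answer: 21*√10/8 ≈ 8.3010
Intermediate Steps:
w(W, T) = √(6 - T)/8 (w(W, T) = √((1 - T) + 5)/8 = √(6 - T)/8)
w(5, -4)*(15 + 6) = (√(6 - 1*(-4))/8)*(15 + 6) = (√(6 + 4)/8)*21 = (√10/8)*21 = 21*√10/8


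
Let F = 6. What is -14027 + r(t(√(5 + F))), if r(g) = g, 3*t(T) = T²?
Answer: -42070/3 ≈ -14023.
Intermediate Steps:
t(T) = T²/3
-14027 + r(t(√(5 + F))) = -14027 + (√(5 + 6))²/3 = -14027 + (√11)²/3 = -14027 + (⅓)*11 = -14027 + 11/3 = -42070/3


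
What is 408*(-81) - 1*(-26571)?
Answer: -6477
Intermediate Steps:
408*(-81) - 1*(-26571) = -33048 + 26571 = -6477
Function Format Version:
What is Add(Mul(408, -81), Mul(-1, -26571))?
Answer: -6477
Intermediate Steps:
Add(Mul(408, -81), Mul(-1, -26571)) = Add(-33048, 26571) = -6477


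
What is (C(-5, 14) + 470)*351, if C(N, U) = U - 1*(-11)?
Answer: 173745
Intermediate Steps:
C(N, U) = 11 + U (C(N, U) = U + 11 = 11 + U)
(C(-5, 14) + 470)*351 = ((11 + 14) + 470)*351 = (25 + 470)*351 = 495*351 = 173745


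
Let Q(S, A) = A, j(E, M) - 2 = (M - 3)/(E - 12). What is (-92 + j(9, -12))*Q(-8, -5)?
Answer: 425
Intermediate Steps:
j(E, M) = 2 + (-3 + M)/(-12 + E) (j(E, M) = 2 + (M - 3)/(E - 12) = 2 + (-3 + M)/(-12 + E))
(-92 + j(9, -12))*Q(-8, -5) = (-92 + (-27 - 12 + 2*9)/(-12 + 9))*(-5) = (-92 + (-27 - 12 + 18)/(-3))*(-5) = (-92 - 1/3*(-21))*(-5) = (-92 + 7)*(-5) = -85*(-5) = 425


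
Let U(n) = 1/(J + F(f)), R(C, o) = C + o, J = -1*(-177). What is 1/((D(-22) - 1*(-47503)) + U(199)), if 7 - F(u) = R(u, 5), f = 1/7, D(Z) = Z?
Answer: 1252/59446219 ≈ 2.1061e-5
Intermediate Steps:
J = 177
f = ⅐ ≈ 0.14286
F(u) = 2 - u (F(u) = 7 - (u + 5) = 7 - (5 + u) = 7 + (-5 - u) = 2 - u)
U(n) = 7/1252 (U(n) = 1/(177 + (2 - 1*⅐)) = 1/(177 + (2 - ⅐)) = 1/(177 + 13/7) = 1/(1252/7) = 7/1252)
1/((D(-22) - 1*(-47503)) + U(199)) = 1/((-22 - 1*(-47503)) + 7/1252) = 1/((-22 + 47503) + 7/1252) = 1/(47481 + 7/1252) = 1/(59446219/1252) = 1252/59446219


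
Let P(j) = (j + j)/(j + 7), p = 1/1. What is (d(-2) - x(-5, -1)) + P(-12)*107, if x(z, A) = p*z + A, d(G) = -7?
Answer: 2563/5 ≈ 512.60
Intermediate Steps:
p = 1
x(z, A) = A + z (x(z, A) = 1*z + A = z + A = A + z)
P(j) = 2*j/(7 + j) (P(j) = (2*j)/(7 + j) = 2*j/(7 + j))
(d(-2) - x(-5, -1)) + P(-12)*107 = (-7 - (-1 - 5)) + (2*(-12)/(7 - 12))*107 = (-7 - 1*(-6)) + (2*(-12)/(-5))*107 = (-7 + 6) + (2*(-12)*(-⅕))*107 = -1 + (24/5)*107 = -1 + 2568/5 = 2563/5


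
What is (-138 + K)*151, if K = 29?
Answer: -16459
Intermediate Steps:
(-138 + K)*151 = (-138 + 29)*151 = -109*151 = -16459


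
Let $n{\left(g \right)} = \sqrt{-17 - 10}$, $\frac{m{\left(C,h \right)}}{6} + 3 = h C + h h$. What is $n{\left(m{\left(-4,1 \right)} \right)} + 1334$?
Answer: $1334 + 3 i \sqrt{3} \approx 1334.0 + 5.1962 i$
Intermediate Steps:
$m{\left(C,h \right)} = -18 + 6 h^{2} + 6 C h$ ($m{\left(C,h \right)} = -18 + 6 \left(h C + h h\right) = -18 + 6 \left(C h + h^{2}\right) = -18 + 6 \left(h^{2} + C h\right) = -18 + \left(6 h^{2} + 6 C h\right) = -18 + 6 h^{2} + 6 C h$)
$n{\left(g \right)} = 3 i \sqrt{3}$ ($n{\left(g \right)} = \sqrt{-27} = 3 i \sqrt{3}$)
$n{\left(m{\left(-4,1 \right)} \right)} + 1334 = 3 i \sqrt{3} + 1334 = 1334 + 3 i \sqrt{3}$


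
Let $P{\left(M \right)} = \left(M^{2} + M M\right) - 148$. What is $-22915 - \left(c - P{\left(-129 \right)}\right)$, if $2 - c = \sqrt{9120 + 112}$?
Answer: $10217 + 4 \sqrt{577} \approx 10313.0$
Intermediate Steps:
$c = 2 - 4 \sqrt{577}$ ($c = 2 - \sqrt{9120 + 112} = 2 - \sqrt{9232} = 2 - 4 \sqrt{577} \approx -94.083$)
$P{\left(M \right)} = -148 + 2 M^{2}$ ($P{\left(M \right)} = \left(M^{2} + M^{2}\right) - 148 = 2 M^{2} - 148 = -148 + 2 M^{2}$)
$-22915 - \left(c - P{\left(-129 \right)}\right) = -22915 - \left(\left(2 - 4 \sqrt{577}\right) - \left(-148 + 2 \left(-129\right)^{2}\right)\right) = -22915 - \left(\left(2 - 4 \sqrt{577}\right) - \left(-148 + 2 \cdot 16641\right)\right) = -22915 - \left(\left(2 - 4 \sqrt{577}\right) - \left(-148 + 33282\right)\right) = -22915 - \left(\left(2 - 4 \sqrt{577}\right) - 33134\right) = -22915 - \left(-33132 - 4 \sqrt{577}\right) = -22915 + \left(33132 + 4 \sqrt{577}\right) = 10217 + 4 \sqrt{577}$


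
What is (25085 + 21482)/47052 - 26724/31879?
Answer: 227091745/1499970708 ≈ 0.15140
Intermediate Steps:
(25085 + 21482)/47052 - 26724/31879 = 46567*(1/47052) - 26724*1/31879 = 46567/47052 - 26724/31879 = 227091745/1499970708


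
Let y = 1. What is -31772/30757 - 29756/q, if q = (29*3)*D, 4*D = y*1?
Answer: -3663585332/2675859 ≈ -1369.1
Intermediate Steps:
D = ¼ (D = (1*1)/4 = (¼)*1 = ¼ ≈ 0.25000)
q = 87/4 (q = (29*3)*(¼) = 87*(¼) = 87/4 ≈ 21.750)
-31772/30757 - 29756/q = -31772/30757 - 29756/87/4 = -31772*1/30757 - 29756*4/87 = -31772/30757 - 119024/87 = -3663585332/2675859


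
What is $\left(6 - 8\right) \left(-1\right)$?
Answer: $2$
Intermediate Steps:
$\left(6 - 8\right) \left(-1\right) = \left(-2\right) \left(-1\right) = 2$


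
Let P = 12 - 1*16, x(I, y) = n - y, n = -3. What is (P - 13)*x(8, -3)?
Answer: 0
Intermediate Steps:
x(I, y) = -3 - y
P = -4 (P = 12 - 16 = -4)
(P - 13)*x(8, -3) = (-4 - 13)*(-3 - 1*(-3)) = -17*(-3 + 3) = -17*0 = 0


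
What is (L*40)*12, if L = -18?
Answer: -8640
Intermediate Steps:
(L*40)*12 = -18*40*12 = -720*12 = -8640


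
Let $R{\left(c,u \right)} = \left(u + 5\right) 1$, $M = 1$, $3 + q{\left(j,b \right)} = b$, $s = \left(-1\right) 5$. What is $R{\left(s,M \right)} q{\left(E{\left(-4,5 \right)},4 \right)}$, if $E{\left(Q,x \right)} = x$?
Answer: $6$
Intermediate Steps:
$s = -5$
$q{\left(j,b \right)} = -3 + b$
$R{\left(c,u \right)} = 5 + u$ ($R{\left(c,u \right)} = \left(5 + u\right) 1 = 5 + u$)
$R{\left(s,M \right)} q{\left(E{\left(-4,5 \right)},4 \right)} = \left(5 + 1\right) \left(-3 + 4\right) = 6 \cdot 1 = 6$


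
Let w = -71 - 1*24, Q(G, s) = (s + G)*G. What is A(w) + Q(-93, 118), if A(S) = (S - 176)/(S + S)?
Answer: -441479/190 ≈ -2323.6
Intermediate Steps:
Q(G, s) = G*(G + s) (Q(G, s) = (G + s)*G = G*(G + s))
w = -95 (w = -71 - 24 = -95)
A(S) = (-176 + S)/(2*S) (A(S) = (-176 + S)/((2*S)) = (-176 + S)*(1/(2*S)) = (-176 + S)/(2*S))
A(w) + Q(-93, 118) = (1/2)*(-176 - 95)/(-95) - 93*(-93 + 118) = (1/2)*(-1/95)*(-271) - 93*25 = 271/190 - 2325 = -441479/190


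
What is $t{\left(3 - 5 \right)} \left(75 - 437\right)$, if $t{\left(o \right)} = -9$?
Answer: $3258$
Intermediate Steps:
$t{\left(3 - 5 \right)} \left(75 - 437\right) = - 9 \left(75 - 437\right) = \left(-9\right) \left(-362\right) = 3258$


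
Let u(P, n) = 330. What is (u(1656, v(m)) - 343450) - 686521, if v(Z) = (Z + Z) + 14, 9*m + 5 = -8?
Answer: -1029641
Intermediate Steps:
m = -13/9 (m = -5/9 + (1/9)*(-8) = -5/9 - 8/9 = -13/9 ≈ -1.4444)
v(Z) = 14 + 2*Z (v(Z) = 2*Z + 14 = 14 + 2*Z)
(u(1656, v(m)) - 343450) - 686521 = (330 - 343450) - 686521 = -343120 - 686521 = -1029641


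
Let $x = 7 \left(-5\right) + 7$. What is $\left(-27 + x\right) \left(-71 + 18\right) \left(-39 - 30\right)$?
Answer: $-201135$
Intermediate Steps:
$x = -28$ ($x = -35 + 7 = -28$)
$\left(-27 + x\right) \left(-71 + 18\right) \left(-39 - 30\right) = \left(-27 - 28\right) \left(-71 + 18\right) \left(-39 - 30\right) = - 55 \left(\left(-53\right) \left(-69\right)\right) = \left(-55\right) 3657 = -201135$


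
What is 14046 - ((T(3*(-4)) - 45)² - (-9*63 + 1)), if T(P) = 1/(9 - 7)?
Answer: 45999/4 ≈ 11500.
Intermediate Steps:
T(P) = ½ (T(P) = 1/2 = ½)
14046 - ((T(3*(-4)) - 45)² - (-9*63 + 1)) = 14046 - ((½ - 45)² - (-9*63 + 1)) = 14046 - ((-89/2)² - (-567 + 1)) = 14046 - (7921/4 - 1*(-566)) = 14046 - (7921/4 + 566) = 14046 - 1*10185/4 = 14046 - 10185/4 = 45999/4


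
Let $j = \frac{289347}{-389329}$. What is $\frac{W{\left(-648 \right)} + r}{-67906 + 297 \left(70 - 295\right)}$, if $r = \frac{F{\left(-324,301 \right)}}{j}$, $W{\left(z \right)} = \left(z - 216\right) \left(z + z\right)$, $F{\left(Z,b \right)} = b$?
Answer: $- \frac{7532032073}{906604899} \approx -8.308$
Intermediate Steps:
$j = - \frac{289347}{389329}$ ($j = 289347 \left(- \frac{1}{389329}\right) = - \frac{289347}{389329} \approx -0.74319$)
$W{\left(z \right)} = 2 z \left(-216 + z\right)$ ($W{\left(z \right)} = \left(-216 + z\right) 2 z = 2 z \left(-216 + z\right)$)
$r = - \frac{2725303}{6729}$ ($r = \frac{301}{- \frac{289347}{389329}} = 301 \left(- \frac{389329}{289347}\right) = - \frac{2725303}{6729} \approx -405.01$)
$\frac{W{\left(-648 \right)} + r}{-67906 + 297 \left(70 - 295\right)} = \frac{2 \left(-648\right) \left(-216 - 648\right) - \frac{2725303}{6729}}{-67906 + 297 \left(70 - 295\right)} = \frac{2 \left(-648\right) \left(-864\right) - \frac{2725303}{6729}}{-67906 + 297 \left(-225\right)} = \frac{1119744 - \frac{2725303}{6729}}{-67906 - 66825} = \frac{7532032073}{6729 \left(-134731\right)} = \frac{7532032073}{6729} \left(- \frac{1}{134731}\right) = - \frac{7532032073}{906604899}$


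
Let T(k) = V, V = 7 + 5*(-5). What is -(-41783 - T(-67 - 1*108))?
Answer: 41765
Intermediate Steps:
V = -18 (V = 7 - 25 = -18)
T(k) = -18
-(-41783 - T(-67 - 1*108)) = -(-41783 - 1*(-18)) = -(-41783 + 18) = -1*(-41765) = 41765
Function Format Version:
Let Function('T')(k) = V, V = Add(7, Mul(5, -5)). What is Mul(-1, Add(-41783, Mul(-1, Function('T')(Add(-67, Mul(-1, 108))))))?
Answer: 41765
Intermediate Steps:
V = -18 (V = Add(7, -25) = -18)
Function('T')(k) = -18
Mul(-1, Add(-41783, Mul(-1, Function('T')(Add(-67, Mul(-1, 108)))))) = Mul(-1, Add(-41783, Mul(-1, -18))) = Mul(-1, Add(-41783, 18)) = Mul(-1, -41765) = 41765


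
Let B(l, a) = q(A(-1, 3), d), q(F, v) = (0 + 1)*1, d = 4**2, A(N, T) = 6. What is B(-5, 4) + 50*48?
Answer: 2401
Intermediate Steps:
d = 16
q(F, v) = 1 (q(F, v) = 1*1 = 1)
B(l, a) = 1
B(-5, 4) + 50*48 = 1 + 50*48 = 1 + 2400 = 2401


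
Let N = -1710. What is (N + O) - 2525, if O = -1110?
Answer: -5345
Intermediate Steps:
(N + O) - 2525 = (-1710 - 1110) - 2525 = -2820 - 2525 = -5345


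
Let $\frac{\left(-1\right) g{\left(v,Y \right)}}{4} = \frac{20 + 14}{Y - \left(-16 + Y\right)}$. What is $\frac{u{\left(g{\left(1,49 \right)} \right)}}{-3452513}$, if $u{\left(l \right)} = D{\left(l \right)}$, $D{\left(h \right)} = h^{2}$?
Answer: $- \frac{17}{812356} \approx -2.0927 \cdot 10^{-5}$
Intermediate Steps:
$g{\left(v,Y \right)} = - \frac{17}{2}$ ($g{\left(v,Y \right)} = - 4 \frac{20 + 14}{Y - \left(-16 + Y\right)} = - 4 \cdot \frac{34}{16} = - 4 \cdot 34 \cdot \frac{1}{16} = \left(-4\right) \frac{17}{8} = - \frac{17}{2}$)
$u{\left(l \right)} = l^{2}$
$\frac{u{\left(g{\left(1,49 \right)} \right)}}{-3452513} = \frac{\left(- \frac{17}{2}\right)^{2}}{-3452513} = \frac{289}{4} \left(- \frac{1}{3452513}\right) = - \frac{17}{812356}$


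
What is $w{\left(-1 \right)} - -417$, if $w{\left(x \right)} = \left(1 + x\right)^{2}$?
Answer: $417$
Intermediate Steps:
$w{\left(-1 \right)} - -417 = \left(1 - 1\right)^{2} - -417 = 0^{2} + 417 = 0 + 417 = 417$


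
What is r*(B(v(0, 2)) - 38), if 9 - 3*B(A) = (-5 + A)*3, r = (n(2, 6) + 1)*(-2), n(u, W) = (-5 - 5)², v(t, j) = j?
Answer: 6464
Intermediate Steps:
n(u, W) = 100 (n(u, W) = (-10)² = 100)
r = -202 (r = (100 + 1)*(-2) = 101*(-2) = -202)
B(A) = 8 - A (B(A) = 3 - (-5 + A)*3/3 = 3 - (-15 + 3*A)/3 = 3 + (5 - A) = 8 - A)
r*(B(v(0, 2)) - 38) = -202*((8 - 1*2) - 38) = -202*((8 - 2) - 38) = -202*(6 - 38) = -202*(-32) = 6464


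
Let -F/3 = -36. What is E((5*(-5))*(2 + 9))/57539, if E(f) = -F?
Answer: -108/57539 ≈ -0.0018770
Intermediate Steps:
F = 108 (F = -3*(-36) = 108)
E(f) = -108 (E(f) = -1*108 = -108)
E((5*(-5))*(2 + 9))/57539 = -108/57539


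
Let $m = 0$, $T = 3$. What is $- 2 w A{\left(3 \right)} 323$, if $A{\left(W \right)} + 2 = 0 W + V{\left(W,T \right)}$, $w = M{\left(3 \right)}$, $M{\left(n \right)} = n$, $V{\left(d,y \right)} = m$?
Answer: $3876$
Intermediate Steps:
$V{\left(d,y \right)} = 0$
$w = 3$
$A{\left(W \right)} = -2$ ($A{\left(W \right)} = -2 + \left(0 W + 0\right) = -2 + \left(0 + 0\right) = -2 + 0 = -2$)
$- 2 w A{\left(3 \right)} 323 = \left(-2\right) 3 \left(-2\right) 323 = \left(-6\right) \left(-2\right) 323 = 12 \cdot 323 = 3876$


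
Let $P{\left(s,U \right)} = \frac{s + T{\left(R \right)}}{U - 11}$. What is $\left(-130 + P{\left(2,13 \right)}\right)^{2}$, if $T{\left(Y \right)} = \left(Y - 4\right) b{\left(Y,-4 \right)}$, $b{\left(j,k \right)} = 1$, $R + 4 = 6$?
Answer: $16900$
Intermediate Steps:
$R = 2$ ($R = -4 + 6 = 2$)
$T{\left(Y \right)} = -4 + Y$ ($T{\left(Y \right)} = \left(Y - 4\right) 1 = \left(-4 + Y\right) 1 = -4 + Y$)
$P{\left(s,U \right)} = \frac{-2 + s}{-11 + U}$ ($P{\left(s,U \right)} = \frac{s + \left(-4 + 2\right)}{U - 11} = \frac{s - 2}{-11 + U} = \frac{-2 + s}{-11 + U}$)
$\left(-130 + P{\left(2,13 \right)}\right)^{2} = \left(-130 + \frac{-2 + 2}{-11 + 13}\right)^{2} = \left(-130 + \frac{1}{2} \cdot 0\right)^{2} = \left(-130 + 0\right)^{2} = \left(-130\right)^{2} = 16900$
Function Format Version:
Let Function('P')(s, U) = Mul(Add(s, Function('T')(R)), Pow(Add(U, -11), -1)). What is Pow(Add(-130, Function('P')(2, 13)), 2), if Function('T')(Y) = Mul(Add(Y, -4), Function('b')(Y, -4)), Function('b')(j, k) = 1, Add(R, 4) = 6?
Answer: 16900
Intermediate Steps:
R = 2 (R = Add(-4, 6) = 2)
Function('T')(Y) = Add(-4, Y) (Function('T')(Y) = Mul(Add(Y, -4), 1) = Mul(Add(-4, Y), 1) = Add(-4, Y))
Function('P')(s, U) = Mul(Pow(Add(-11, U), -1), Add(-2, s)) (Function('P')(s, U) = Mul(Add(s, Add(-4, 2)), Pow(Add(U, -11), -1)) = Mul(Add(s, -2), Pow(Add(-11, U), -1)) = Mul(Add(-2, s), Pow(Add(-11, U), -1)) = Mul(Pow(Add(-11, U), -1), Add(-2, s)))
Pow(Add(-130, Function('P')(2, 13)), 2) = Pow(Add(-130, Mul(Pow(Add(-11, 13), -1), Add(-2, 2))), 2) = Pow(Add(-130, Mul(Pow(2, -1), 0)), 2) = Pow(Add(-130, Mul(Rational(1, 2), 0)), 2) = Pow(Add(-130, 0), 2) = Pow(-130, 2) = 16900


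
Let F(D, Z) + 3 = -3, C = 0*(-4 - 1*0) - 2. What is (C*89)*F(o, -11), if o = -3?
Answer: 1068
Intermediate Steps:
C = -2 (C = 0*(-4 + 0) - 2 = 0*(-4) - 2 = 0 - 2 = -2)
F(D, Z) = -6 (F(D, Z) = -3 - 3 = -6)
(C*89)*F(o, -11) = -2*89*(-6) = -178*(-6) = 1068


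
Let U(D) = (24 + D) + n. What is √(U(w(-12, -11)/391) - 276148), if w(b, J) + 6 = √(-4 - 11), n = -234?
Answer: √(-42249889744 + 391*I*√15)/391 ≈ 9.4211e-6 + 525.7*I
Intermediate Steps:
w(b, J) = -6 + I*√15 (w(b, J) = -6 + √(-4 - 11) = -6 + √(-15) = -6 + I*√15)
U(D) = -210 + D (U(D) = (24 + D) - 234 = -210 + D)
√(U(w(-12, -11)/391) - 276148) = √((-210 + (-6 + I*√15)/391) - 276148) = √((-210 + (-6 + I*√15)*(1/391)) - 276148) = √((-210 + (-6/391 + I*√15/391)) - 276148) = √((-82116/391 + I*√15/391) - 276148) = √(-108055984/391 + I*√15/391)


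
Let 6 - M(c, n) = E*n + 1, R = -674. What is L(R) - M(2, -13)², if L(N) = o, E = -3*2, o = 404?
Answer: -4925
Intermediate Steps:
E = -6
L(N) = 404
M(c, n) = 5 + 6*n (M(c, n) = 6 - (-6*n + 1) = 6 - (1 - 6*n) = 6 + (-1 + 6*n) = 5 + 6*n)
L(R) - M(2, -13)² = 404 - (5 + 6*(-13))² = 404 - (5 - 78)² = 404 - 1*(-73)² = 404 - 1*5329 = 404 - 5329 = -4925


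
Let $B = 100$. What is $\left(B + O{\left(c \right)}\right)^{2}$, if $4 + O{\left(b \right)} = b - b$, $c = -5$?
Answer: $9216$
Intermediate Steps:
$O{\left(b \right)} = -4$ ($O{\left(b \right)} = -4 + \left(b - b\right) = -4 + 0 = -4$)
$\left(B + O{\left(c \right)}\right)^{2} = \left(100 - 4\right)^{2} = 96^{2} = 9216$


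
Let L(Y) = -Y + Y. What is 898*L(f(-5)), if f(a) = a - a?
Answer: 0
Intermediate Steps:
f(a) = 0
L(Y) = 0
898*L(f(-5)) = 898*0 = 0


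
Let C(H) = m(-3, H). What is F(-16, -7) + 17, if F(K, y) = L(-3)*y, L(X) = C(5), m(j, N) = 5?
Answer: -18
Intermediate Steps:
C(H) = 5
L(X) = 5
F(K, y) = 5*y
F(-16, -7) + 17 = 5*(-7) + 17 = -35 + 17 = -18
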